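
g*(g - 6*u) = g^2 - 6*g*u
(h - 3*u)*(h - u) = h^2 - 4*h*u + 3*u^2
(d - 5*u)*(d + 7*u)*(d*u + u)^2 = d^4*u^2 + 2*d^3*u^3 + 2*d^3*u^2 - 35*d^2*u^4 + 4*d^2*u^3 + d^2*u^2 - 70*d*u^4 + 2*d*u^3 - 35*u^4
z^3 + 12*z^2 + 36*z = z*(z + 6)^2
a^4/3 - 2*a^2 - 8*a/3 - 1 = (a/3 + 1/3)*(a - 3)*(a + 1)^2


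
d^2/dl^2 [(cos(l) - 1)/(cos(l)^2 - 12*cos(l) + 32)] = (-9*(1 - cos(2*l))^2*cos(l)/4 - 2*(1 - cos(2*l))^2 - 641*cos(l) - 195*cos(2*l) + 75*cos(3*l)/2 + cos(5*l)/2 + 357)/((cos(l) - 8)^3*(cos(l) - 4)^3)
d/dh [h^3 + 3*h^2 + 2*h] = 3*h^2 + 6*h + 2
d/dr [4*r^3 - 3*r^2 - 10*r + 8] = 12*r^2 - 6*r - 10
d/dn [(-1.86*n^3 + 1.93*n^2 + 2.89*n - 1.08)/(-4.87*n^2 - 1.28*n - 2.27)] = (9.0582*n^4 + 4.7616*n^3 + 24.2705*n^2 - 19.2814*n - 7.9427)/(23.7169*n^4 + 12.4672*n^3 + 23.7482*n^2 + 5.8112*n + 5.1529)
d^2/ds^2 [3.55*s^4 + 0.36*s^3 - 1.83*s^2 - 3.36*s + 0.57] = 42.6*s^2 + 2.16*s - 3.66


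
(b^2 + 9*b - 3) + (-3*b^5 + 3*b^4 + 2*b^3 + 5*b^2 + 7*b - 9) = -3*b^5 + 3*b^4 + 2*b^3 + 6*b^2 + 16*b - 12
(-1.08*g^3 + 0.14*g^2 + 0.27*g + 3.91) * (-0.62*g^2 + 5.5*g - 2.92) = 0.6696*g^5 - 6.0268*g^4 + 3.7562*g^3 - 1.348*g^2 + 20.7166*g - 11.4172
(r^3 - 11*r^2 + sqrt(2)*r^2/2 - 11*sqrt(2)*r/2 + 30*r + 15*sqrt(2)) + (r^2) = r^3 - 10*r^2 + sqrt(2)*r^2/2 - 11*sqrt(2)*r/2 + 30*r + 15*sqrt(2)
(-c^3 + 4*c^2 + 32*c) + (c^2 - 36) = -c^3 + 5*c^2 + 32*c - 36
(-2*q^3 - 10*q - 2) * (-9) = 18*q^3 + 90*q + 18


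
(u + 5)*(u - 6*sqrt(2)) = u^2 - 6*sqrt(2)*u + 5*u - 30*sqrt(2)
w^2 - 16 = (w - 4)*(w + 4)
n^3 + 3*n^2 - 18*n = n*(n - 3)*(n + 6)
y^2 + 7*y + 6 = (y + 1)*(y + 6)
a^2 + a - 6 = (a - 2)*(a + 3)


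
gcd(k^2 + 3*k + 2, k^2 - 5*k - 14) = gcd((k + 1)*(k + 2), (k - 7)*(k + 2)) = k + 2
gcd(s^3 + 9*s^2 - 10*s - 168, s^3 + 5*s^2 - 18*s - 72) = s^2 + 2*s - 24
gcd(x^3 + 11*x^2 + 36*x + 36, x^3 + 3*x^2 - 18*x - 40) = x + 2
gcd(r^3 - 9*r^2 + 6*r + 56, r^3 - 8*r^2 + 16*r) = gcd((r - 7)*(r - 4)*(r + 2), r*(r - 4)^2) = r - 4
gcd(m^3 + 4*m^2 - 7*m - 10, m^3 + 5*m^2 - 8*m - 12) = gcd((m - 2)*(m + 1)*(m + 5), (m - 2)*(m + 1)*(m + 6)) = m^2 - m - 2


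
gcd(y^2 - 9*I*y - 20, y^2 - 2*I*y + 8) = y - 4*I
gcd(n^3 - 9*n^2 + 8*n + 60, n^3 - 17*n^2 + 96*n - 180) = n^2 - 11*n + 30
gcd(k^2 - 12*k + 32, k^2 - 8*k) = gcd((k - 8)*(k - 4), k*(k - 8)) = k - 8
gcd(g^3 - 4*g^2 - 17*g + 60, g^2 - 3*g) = g - 3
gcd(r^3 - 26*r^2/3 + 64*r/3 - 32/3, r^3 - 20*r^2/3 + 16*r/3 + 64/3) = r^2 - 8*r + 16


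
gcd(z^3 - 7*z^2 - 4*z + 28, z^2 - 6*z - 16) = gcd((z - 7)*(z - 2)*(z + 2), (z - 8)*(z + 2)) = z + 2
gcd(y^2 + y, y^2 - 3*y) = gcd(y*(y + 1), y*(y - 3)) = y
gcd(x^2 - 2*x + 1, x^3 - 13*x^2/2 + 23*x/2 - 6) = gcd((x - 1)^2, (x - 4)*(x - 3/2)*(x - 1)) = x - 1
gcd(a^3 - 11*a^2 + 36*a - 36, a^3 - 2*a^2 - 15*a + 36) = a - 3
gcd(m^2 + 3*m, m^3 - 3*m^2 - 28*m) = m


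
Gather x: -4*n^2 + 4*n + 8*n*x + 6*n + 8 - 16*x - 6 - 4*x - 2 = -4*n^2 + 10*n + x*(8*n - 20)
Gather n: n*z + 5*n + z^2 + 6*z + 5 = n*(z + 5) + z^2 + 6*z + 5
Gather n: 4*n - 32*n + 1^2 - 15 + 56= 42 - 28*n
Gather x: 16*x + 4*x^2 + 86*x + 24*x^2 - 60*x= 28*x^2 + 42*x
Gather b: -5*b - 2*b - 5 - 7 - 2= -7*b - 14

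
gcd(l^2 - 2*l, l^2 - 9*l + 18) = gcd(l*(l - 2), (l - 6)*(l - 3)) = 1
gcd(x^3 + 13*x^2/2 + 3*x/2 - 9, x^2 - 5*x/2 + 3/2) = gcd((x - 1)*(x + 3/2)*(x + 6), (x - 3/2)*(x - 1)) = x - 1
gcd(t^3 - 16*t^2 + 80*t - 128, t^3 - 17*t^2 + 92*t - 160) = t^2 - 12*t + 32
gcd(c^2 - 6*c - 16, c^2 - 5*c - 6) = 1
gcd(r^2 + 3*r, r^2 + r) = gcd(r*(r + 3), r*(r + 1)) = r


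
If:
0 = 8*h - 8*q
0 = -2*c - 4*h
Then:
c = -2*q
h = q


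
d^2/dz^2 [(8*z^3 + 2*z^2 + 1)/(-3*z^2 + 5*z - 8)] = 2*(-38*z^3 + 1077*z^2 - 1491*z - 129)/(27*z^6 - 135*z^5 + 441*z^4 - 845*z^3 + 1176*z^2 - 960*z + 512)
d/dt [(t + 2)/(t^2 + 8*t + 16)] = -t/(t^3 + 12*t^2 + 48*t + 64)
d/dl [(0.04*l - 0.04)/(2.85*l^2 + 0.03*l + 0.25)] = (0.114*l^2 + 0.0012*l + 0.01)*(2.85*l^2 + 0.03*l - (l - 1)*(5.7*l + 0.03) + 0.25)/(2.85*l^2 + 0.03*l + 0.25)^3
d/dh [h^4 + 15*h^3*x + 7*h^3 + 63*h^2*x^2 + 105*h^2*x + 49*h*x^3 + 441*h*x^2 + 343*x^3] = 4*h^3 + 45*h^2*x + 21*h^2 + 126*h*x^2 + 210*h*x + 49*x^3 + 441*x^2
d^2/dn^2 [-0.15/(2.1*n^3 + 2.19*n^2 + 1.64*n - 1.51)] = ((1.89*n + 0.657)*(2.1*n^3 + 2.19*n^2 + 1.64*n - 1.51) - 0.15*(6.3*n^2 + 4.38*n + 1.64)*(12.6*n^2 + 8.76*n + 3.28))/(2.1*n^3 + 2.19*n^2 + 1.64*n - 1.51)^3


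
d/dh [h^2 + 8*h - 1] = 2*h + 8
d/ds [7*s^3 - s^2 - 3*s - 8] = 21*s^2 - 2*s - 3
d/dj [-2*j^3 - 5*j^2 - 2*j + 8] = -6*j^2 - 10*j - 2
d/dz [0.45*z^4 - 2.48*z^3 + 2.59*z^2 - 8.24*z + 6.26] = 1.8*z^3 - 7.44*z^2 + 5.18*z - 8.24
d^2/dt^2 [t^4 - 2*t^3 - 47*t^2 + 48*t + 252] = 12*t^2 - 12*t - 94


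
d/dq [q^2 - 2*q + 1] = 2*q - 2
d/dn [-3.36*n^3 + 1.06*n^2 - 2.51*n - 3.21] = -10.08*n^2 + 2.12*n - 2.51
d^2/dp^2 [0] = 0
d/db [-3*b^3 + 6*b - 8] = 6 - 9*b^2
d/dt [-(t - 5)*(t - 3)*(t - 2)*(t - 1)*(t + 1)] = -5*t^4 + 40*t^3 - 90*t^2 + 40*t + 31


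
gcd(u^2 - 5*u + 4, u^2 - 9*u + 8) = u - 1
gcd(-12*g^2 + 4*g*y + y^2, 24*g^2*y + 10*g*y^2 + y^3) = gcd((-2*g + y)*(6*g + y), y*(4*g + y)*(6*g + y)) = 6*g + y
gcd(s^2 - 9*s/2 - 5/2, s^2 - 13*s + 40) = s - 5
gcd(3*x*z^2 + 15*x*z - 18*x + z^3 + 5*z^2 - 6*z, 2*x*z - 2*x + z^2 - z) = z - 1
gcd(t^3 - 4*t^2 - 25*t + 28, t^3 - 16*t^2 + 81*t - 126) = t - 7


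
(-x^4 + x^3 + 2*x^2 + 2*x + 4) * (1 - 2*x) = 2*x^5 - 3*x^4 - 3*x^3 - 2*x^2 - 6*x + 4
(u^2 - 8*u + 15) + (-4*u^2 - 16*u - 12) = -3*u^2 - 24*u + 3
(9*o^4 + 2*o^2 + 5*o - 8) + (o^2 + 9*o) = 9*o^4 + 3*o^2 + 14*o - 8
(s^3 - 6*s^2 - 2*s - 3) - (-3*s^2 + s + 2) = s^3 - 3*s^2 - 3*s - 5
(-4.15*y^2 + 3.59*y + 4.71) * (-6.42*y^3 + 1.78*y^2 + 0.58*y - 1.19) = 26.643*y^5 - 30.4348*y^4 - 26.255*y^3 + 15.4045*y^2 - 1.5403*y - 5.6049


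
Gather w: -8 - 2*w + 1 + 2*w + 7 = 0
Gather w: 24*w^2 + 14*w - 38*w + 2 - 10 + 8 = 24*w^2 - 24*w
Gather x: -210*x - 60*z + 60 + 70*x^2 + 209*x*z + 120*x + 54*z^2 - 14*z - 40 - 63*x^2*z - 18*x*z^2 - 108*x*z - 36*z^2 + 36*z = x^2*(70 - 63*z) + x*(-18*z^2 + 101*z - 90) + 18*z^2 - 38*z + 20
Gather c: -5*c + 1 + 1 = 2 - 5*c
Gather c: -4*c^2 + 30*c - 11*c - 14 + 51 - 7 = -4*c^2 + 19*c + 30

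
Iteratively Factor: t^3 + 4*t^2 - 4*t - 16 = (t + 4)*(t^2 - 4) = (t - 2)*(t + 4)*(t + 2)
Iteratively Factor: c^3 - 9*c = (c + 3)*(c^2 - 3*c) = (c - 3)*(c + 3)*(c)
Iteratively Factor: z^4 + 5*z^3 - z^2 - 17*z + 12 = (z + 4)*(z^3 + z^2 - 5*z + 3) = (z - 1)*(z + 4)*(z^2 + 2*z - 3) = (z - 1)^2*(z + 4)*(z + 3)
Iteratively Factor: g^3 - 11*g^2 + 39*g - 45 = (g - 5)*(g^2 - 6*g + 9) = (g - 5)*(g - 3)*(g - 3)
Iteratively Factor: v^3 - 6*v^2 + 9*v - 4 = (v - 1)*(v^2 - 5*v + 4) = (v - 4)*(v - 1)*(v - 1)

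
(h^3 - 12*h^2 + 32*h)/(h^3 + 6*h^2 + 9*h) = (h^2 - 12*h + 32)/(h^2 + 6*h + 9)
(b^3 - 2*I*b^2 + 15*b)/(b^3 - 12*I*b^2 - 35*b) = (b + 3*I)/(b - 7*I)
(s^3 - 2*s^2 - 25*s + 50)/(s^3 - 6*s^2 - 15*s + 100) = (s^2 + 3*s - 10)/(s^2 - s - 20)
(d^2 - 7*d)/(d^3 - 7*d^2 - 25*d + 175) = d/(d^2 - 25)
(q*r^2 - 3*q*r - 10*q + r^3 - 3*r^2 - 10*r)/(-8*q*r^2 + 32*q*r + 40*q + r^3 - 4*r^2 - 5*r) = (-q*r - 2*q - r^2 - 2*r)/(8*q*r + 8*q - r^2 - r)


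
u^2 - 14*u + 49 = (u - 7)^2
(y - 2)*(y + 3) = y^2 + y - 6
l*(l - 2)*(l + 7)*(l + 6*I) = l^4 + 5*l^3 + 6*I*l^3 - 14*l^2 + 30*I*l^2 - 84*I*l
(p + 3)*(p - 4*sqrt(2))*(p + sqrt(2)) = p^3 - 3*sqrt(2)*p^2 + 3*p^2 - 9*sqrt(2)*p - 8*p - 24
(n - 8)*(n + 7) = n^2 - n - 56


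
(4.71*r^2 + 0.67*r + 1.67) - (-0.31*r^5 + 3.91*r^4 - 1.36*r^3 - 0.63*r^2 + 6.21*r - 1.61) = 0.31*r^5 - 3.91*r^4 + 1.36*r^3 + 5.34*r^2 - 5.54*r + 3.28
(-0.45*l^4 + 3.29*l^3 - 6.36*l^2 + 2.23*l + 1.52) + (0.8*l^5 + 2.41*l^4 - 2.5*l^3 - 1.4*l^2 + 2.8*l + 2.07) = 0.8*l^5 + 1.96*l^4 + 0.79*l^3 - 7.76*l^2 + 5.03*l + 3.59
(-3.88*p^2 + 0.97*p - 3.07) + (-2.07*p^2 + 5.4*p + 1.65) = -5.95*p^2 + 6.37*p - 1.42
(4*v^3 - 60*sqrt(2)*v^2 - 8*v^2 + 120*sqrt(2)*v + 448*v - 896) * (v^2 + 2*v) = 4*v^5 - 60*sqrt(2)*v^4 + 432*v^3 + 240*sqrt(2)*v^2 - 1792*v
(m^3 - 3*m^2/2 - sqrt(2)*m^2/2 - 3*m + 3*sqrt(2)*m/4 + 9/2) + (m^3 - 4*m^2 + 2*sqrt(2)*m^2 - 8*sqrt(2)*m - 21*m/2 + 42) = 2*m^3 - 11*m^2/2 + 3*sqrt(2)*m^2/2 - 27*m/2 - 29*sqrt(2)*m/4 + 93/2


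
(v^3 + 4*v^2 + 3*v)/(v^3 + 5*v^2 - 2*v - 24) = v*(v + 1)/(v^2 + 2*v - 8)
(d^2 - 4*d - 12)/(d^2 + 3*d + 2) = (d - 6)/(d + 1)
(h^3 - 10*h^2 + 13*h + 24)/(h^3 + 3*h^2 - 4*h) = (h^3 - 10*h^2 + 13*h + 24)/(h*(h^2 + 3*h - 4))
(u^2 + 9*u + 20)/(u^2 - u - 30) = (u + 4)/(u - 6)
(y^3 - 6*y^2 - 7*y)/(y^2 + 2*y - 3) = y*(y^2 - 6*y - 7)/(y^2 + 2*y - 3)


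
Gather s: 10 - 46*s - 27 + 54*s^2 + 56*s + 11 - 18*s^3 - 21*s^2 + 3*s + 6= -18*s^3 + 33*s^2 + 13*s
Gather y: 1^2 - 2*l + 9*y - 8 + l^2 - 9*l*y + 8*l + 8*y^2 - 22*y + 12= l^2 + 6*l + 8*y^2 + y*(-9*l - 13) + 5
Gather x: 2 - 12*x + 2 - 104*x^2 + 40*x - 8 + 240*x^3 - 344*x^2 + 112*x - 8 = 240*x^3 - 448*x^2 + 140*x - 12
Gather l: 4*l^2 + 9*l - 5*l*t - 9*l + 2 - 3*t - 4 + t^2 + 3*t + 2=4*l^2 - 5*l*t + t^2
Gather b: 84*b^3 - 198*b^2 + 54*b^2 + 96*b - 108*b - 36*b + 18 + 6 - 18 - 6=84*b^3 - 144*b^2 - 48*b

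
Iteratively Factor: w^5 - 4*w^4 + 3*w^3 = (w)*(w^4 - 4*w^3 + 3*w^2) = w*(w - 1)*(w^3 - 3*w^2) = w^2*(w - 1)*(w^2 - 3*w) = w^3*(w - 1)*(w - 3)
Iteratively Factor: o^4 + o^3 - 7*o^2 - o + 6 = (o - 2)*(o^3 + 3*o^2 - o - 3) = (o - 2)*(o + 1)*(o^2 + 2*o - 3) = (o - 2)*(o + 1)*(o + 3)*(o - 1)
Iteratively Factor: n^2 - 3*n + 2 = (n - 2)*(n - 1)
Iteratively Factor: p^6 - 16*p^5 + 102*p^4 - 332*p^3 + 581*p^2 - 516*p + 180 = (p - 1)*(p^5 - 15*p^4 + 87*p^3 - 245*p^2 + 336*p - 180) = (p - 3)*(p - 1)*(p^4 - 12*p^3 + 51*p^2 - 92*p + 60) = (p - 5)*(p - 3)*(p - 1)*(p^3 - 7*p^2 + 16*p - 12) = (p - 5)*(p - 3)^2*(p - 1)*(p^2 - 4*p + 4) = (p - 5)*(p - 3)^2*(p - 2)*(p - 1)*(p - 2)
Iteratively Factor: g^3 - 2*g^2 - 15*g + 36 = (g - 3)*(g^2 + g - 12) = (g - 3)*(g + 4)*(g - 3)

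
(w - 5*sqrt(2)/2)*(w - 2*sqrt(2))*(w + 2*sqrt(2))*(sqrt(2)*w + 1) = sqrt(2)*w^4 - 4*w^3 - 21*sqrt(2)*w^2/2 + 32*w + 20*sqrt(2)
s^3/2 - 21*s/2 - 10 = (s/2 + 1/2)*(s - 5)*(s + 4)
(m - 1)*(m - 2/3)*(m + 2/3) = m^3 - m^2 - 4*m/9 + 4/9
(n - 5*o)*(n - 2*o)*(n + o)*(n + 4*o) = n^4 - 2*n^3*o - 21*n^2*o^2 + 22*n*o^3 + 40*o^4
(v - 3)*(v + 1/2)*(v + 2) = v^3 - v^2/2 - 13*v/2 - 3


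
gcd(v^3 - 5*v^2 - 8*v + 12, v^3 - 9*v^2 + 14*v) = 1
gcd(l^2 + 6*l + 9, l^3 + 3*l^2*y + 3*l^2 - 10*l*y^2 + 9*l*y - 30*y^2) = l + 3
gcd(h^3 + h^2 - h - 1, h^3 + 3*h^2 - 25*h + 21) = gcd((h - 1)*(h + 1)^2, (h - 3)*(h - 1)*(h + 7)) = h - 1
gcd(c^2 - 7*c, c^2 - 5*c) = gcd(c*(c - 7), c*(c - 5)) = c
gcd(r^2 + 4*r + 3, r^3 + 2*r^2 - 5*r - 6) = r^2 + 4*r + 3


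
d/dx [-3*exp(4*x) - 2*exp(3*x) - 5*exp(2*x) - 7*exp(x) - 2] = (-12*exp(3*x) - 6*exp(2*x) - 10*exp(x) - 7)*exp(x)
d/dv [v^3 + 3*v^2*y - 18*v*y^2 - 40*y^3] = 3*v^2 + 6*v*y - 18*y^2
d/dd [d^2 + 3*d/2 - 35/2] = 2*d + 3/2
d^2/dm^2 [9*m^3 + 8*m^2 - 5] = 54*m + 16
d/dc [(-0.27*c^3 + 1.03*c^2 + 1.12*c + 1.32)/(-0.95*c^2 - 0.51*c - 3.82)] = (0.2565*c^4 + 0.2754*c^3 + 3.6329*c^2 - 5.3612*c - 3.6052)/(0.9025*c^4 + 0.969*c^3 + 7.5181*c^2 + 3.8964*c + 14.5924)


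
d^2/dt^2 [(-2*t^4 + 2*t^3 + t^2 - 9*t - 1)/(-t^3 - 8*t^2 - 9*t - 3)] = 10*(25*t^6 + 99*t^5 + 183*t^4 + 194*t^3 + 15*t^2 - 99*t - 39)/(t^9 + 24*t^8 + 219*t^7 + 953*t^6 + 2115*t^5 + 2682*t^4 + 2052*t^3 + 945*t^2 + 243*t + 27)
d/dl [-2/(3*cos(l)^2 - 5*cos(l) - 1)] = 2*(5 - 6*cos(l))*sin(l)/(-3*cos(l)^2 + 5*cos(l) + 1)^2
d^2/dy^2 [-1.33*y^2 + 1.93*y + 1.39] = -2.66000000000000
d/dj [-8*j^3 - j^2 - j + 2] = -24*j^2 - 2*j - 1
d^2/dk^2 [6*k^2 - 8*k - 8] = 12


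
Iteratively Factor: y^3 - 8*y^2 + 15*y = (y - 5)*(y^2 - 3*y) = (y - 5)*(y - 3)*(y)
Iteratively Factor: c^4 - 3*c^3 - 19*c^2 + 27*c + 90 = (c + 3)*(c^3 - 6*c^2 - c + 30) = (c - 3)*(c + 3)*(c^2 - 3*c - 10) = (c - 3)*(c + 2)*(c + 3)*(c - 5)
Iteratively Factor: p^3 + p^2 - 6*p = (p)*(p^2 + p - 6) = p*(p - 2)*(p + 3)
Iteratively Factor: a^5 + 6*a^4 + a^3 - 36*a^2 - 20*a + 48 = (a + 2)*(a^4 + 4*a^3 - 7*a^2 - 22*a + 24) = (a - 2)*(a + 2)*(a^3 + 6*a^2 + 5*a - 12) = (a - 2)*(a + 2)*(a + 3)*(a^2 + 3*a - 4) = (a - 2)*(a - 1)*(a + 2)*(a + 3)*(a + 4)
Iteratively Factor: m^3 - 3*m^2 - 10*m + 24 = (m + 3)*(m^2 - 6*m + 8) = (m - 2)*(m + 3)*(m - 4)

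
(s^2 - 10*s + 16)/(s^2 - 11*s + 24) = (s - 2)/(s - 3)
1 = 1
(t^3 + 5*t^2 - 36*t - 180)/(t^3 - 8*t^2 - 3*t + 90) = (t^2 + 11*t + 30)/(t^2 - 2*t - 15)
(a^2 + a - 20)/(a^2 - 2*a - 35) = (a - 4)/(a - 7)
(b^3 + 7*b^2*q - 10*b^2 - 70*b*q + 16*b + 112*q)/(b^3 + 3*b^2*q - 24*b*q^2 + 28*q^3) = (b^2 - 10*b + 16)/(b^2 - 4*b*q + 4*q^2)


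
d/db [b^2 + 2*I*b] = 2*b + 2*I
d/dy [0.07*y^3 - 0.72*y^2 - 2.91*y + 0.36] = 0.21*y^2 - 1.44*y - 2.91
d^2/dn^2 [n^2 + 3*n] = 2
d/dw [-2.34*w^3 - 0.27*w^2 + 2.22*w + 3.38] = -7.02*w^2 - 0.54*w + 2.22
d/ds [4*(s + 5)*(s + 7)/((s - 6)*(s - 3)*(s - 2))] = 4*(-s^4 - 24*s^3 + 63*s^2 + 698*s - 1692)/(s^6 - 22*s^5 + 193*s^4 - 864*s^3 + 2088*s^2 - 2592*s + 1296)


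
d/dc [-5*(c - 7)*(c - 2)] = 45 - 10*c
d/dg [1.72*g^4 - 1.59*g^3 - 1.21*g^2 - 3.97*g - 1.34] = 6.88*g^3 - 4.77*g^2 - 2.42*g - 3.97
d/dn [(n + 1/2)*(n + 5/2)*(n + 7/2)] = 3*n^2 + 13*n + 47/4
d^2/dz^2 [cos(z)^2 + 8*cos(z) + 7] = -8*cos(z) - 2*cos(2*z)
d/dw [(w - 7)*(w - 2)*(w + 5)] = 3*w^2 - 8*w - 31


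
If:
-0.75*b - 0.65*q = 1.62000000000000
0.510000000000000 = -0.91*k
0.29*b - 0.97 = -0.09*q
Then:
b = 6.42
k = -0.56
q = -9.90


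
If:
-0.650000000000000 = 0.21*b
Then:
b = -3.10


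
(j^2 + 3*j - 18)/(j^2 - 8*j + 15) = (j + 6)/(j - 5)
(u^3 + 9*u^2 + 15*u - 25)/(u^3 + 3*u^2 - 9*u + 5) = (u + 5)/(u - 1)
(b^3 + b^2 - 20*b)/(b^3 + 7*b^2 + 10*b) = (b - 4)/(b + 2)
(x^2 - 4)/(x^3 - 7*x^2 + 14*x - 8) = (x + 2)/(x^2 - 5*x + 4)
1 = 1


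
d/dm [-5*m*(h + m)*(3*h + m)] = -15*h^2 - 40*h*m - 15*m^2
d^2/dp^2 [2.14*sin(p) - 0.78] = -2.14*sin(p)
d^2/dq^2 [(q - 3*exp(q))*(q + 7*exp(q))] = 4*q*exp(q) - 84*exp(2*q) + 8*exp(q) + 2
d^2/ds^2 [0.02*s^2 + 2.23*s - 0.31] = 0.0400000000000000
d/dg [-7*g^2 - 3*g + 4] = -14*g - 3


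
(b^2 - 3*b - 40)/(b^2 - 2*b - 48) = (b + 5)/(b + 6)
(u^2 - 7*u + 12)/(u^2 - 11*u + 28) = (u - 3)/(u - 7)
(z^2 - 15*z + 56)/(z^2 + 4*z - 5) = (z^2 - 15*z + 56)/(z^2 + 4*z - 5)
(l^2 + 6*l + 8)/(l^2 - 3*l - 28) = (l + 2)/(l - 7)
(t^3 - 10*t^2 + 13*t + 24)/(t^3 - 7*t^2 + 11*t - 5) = (t^3 - 10*t^2 + 13*t + 24)/(t^3 - 7*t^2 + 11*t - 5)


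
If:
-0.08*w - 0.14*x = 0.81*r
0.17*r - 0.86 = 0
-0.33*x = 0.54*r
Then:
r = 5.06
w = -36.73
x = -8.28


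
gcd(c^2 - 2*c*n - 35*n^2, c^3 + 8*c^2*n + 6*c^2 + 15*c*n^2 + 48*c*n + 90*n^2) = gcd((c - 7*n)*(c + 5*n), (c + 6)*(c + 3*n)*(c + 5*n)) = c + 5*n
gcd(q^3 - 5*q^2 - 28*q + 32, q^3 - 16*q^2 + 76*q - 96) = q - 8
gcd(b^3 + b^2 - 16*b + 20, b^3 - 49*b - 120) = b + 5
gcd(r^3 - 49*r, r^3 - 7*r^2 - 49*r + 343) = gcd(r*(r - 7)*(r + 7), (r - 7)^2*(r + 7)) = r^2 - 49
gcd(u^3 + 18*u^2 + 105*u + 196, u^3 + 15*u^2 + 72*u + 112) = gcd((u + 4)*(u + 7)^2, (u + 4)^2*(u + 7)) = u^2 + 11*u + 28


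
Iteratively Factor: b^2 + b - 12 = (b - 3)*(b + 4)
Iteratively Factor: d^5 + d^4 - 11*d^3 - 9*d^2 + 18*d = (d + 3)*(d^4 - 2*d^3 - 5*d^2 + 6*d) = (d - 1)*(d + 3)*(d^3 - d^2 - 6*d) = (d - 3)*(d - 1)*(d + 3)*(d^2 + 2*d) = (d - 3)*(d - 1)*(d + 2)*(d + 3)*(d)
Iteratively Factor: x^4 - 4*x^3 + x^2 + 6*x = (x + 1)*(x^3 - 5*x^2 + 6*x) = (x - 3)*(x + 1)*(x^2 - 2*x) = x*(x - 3)*(x + 1)*(x - 2)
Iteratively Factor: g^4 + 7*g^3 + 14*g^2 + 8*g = (g + 1)*(g^3 + 6*g^2 + 8*g) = (g + 1)*(g + 2)*(g^2 + 4*g) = g*(g + 1)*(g + 2)*(g + 4)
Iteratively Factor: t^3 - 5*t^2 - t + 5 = (t - 1)*(t^2 - 4*t - 5) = (t - 5)*(t - 1)*(t + 1)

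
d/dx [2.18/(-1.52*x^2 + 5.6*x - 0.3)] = (6.6272*x - 12.208)/(1.52*x^2 - 5.6*x + 0.3)^2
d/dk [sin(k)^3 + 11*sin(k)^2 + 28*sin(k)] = (3*sin(k)^2 + 22*sin(k) + 28)*cos(k)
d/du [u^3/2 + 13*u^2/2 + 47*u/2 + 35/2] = 3*u^2/2 + 13*u + 47/2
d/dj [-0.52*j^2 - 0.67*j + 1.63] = -1.04*j - 0.67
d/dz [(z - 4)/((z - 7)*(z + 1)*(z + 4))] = 2*(-z^3 + 7*z^2 - 8*z - 76)/(z^6 - 4*z^5 - 58*z^4 + 68*z^3 + 1073*z^2 + 1736*z + 784)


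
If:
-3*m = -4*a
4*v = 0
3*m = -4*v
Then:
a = 0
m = 0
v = 0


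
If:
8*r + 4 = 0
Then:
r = -1/2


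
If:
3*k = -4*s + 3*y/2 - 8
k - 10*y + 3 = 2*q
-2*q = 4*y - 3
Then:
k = 6*y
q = 3/2 - 2*y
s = -33*y/8 - 2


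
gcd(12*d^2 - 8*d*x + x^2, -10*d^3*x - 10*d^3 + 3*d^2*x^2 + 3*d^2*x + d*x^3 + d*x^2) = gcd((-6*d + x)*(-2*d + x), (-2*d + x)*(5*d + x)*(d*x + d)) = -2*d + x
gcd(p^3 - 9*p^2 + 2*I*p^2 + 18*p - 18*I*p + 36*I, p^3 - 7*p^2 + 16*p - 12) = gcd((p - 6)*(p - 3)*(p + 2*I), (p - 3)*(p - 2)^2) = p - 3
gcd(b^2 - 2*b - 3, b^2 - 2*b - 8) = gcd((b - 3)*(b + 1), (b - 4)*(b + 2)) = 1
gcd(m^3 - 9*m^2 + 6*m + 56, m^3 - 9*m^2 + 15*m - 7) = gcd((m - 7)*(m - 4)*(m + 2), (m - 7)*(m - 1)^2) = m - 7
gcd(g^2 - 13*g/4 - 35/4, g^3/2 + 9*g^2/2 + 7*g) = 1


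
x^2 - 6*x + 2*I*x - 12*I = (x - 6)*(x + 2*I)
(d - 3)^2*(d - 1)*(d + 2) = d^4 - 5*d^3 + d^2 + 21*d - 18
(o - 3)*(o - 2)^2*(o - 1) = o^4 - 8*o^3 + 23*o^2 - 28*o + 12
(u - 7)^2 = u^2 - 14*u + 49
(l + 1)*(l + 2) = l^2 + 3*l + 2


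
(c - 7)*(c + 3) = c^2 - 4*c - 21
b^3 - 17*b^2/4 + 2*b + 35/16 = (b - 7/2)*(b - 5/4)*(b + 1/2)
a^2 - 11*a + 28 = (a - 7)*(a - 4)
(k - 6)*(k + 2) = k^2 - 4*k - 12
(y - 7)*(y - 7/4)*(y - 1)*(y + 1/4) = y^4 - 19*y^3/2 + 297*y^2/16 - 7*y - 49/16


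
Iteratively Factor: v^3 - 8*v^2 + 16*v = (v)*(v^2 - 8*v + 16) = v*(v - 4)*(v - 4)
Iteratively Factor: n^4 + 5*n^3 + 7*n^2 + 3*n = (n + 1)*(n^3 + 4*n^2 + 3*n) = (n + 1)*(n + 3)*(n^2 + n) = n*(n + 1)*(n + 3)*(n + 1)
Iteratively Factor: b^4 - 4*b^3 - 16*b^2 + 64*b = (b - 4)*(b^3 - 16*b) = (b - 4)*(b + 4)*(b^2 - 4*b) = (b - 4)^2*(b + 4)*(b)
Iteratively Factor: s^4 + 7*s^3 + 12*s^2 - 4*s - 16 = (s + 2)*(s^3 + 5*s^2 + 2*s - 8) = (s - 1)*(s + 2)*(s^2 + 6*s + 8) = (s - 1)*(s + 2)*(s + 4)*(s + 2)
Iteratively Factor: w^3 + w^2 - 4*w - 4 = (w + 1)*(w^2 - 4) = (w - 2)*(w + 1)*(w + 2)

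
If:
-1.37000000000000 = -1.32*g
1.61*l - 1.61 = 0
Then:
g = 1.04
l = 1.00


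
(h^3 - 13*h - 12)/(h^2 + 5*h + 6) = (h^2 - 3*h - 4)/(h + 2)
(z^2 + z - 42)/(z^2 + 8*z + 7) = (z - 6)/(z + 1)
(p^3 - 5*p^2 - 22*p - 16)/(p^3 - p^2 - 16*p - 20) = (p^2 - 7*p - 8)/(p^2 - 3*p - 10)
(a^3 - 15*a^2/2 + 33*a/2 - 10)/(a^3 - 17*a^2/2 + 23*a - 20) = (a - 1)/(a - 2)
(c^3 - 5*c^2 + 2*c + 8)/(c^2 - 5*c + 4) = (c^2 - c - 2)/(c - 1)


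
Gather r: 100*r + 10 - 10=100*r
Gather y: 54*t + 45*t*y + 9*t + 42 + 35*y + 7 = 63*t + y*(45*t + 35) + 49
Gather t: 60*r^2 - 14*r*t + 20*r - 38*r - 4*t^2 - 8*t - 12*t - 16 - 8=60*r^2 - 18*r - 4*t^2 + t*(-14*r - 20) - 24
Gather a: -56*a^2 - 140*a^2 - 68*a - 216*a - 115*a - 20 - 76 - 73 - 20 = -196*a^2 - 399*a - 189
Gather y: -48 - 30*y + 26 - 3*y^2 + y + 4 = -3*y^2 - 29*y - 18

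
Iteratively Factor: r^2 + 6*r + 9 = (r + 3)*(r + 3)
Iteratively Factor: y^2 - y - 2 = (y + 1)*(y - 2)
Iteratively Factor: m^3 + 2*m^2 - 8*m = (m + 4)*(m^2 - 2*m) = m*(m + 4)*(m - 2)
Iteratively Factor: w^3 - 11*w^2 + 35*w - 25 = (w - 5)*(w^2 - 6*w + 5) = (w - 5)*(w - 1)*(w - 5)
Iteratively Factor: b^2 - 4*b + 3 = (b - 1)*(b - 3)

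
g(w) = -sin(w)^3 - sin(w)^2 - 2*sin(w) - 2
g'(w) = -3*sin(w)^2*cos(w) - 2*sin(w)*cos(w) - 2*cos(w)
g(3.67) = -1.12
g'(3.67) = 1.51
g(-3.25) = -2.23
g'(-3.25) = 2.24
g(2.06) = -5.23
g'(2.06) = 2.87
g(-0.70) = -0.86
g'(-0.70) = -1.50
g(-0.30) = -1.47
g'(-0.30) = -1.60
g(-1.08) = -0.33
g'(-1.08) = -1.21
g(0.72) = -4.04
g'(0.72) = -3.48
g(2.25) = -4.63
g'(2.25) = 3.37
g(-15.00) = -0.85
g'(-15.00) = 1.50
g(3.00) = -2.30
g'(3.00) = 2.32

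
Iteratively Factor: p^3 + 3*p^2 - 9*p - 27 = (p + 3)*(p^2 - 9) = (p - 3)*(p + 3)*(p + 3)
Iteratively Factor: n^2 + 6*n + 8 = (n + 2)*(n + 4)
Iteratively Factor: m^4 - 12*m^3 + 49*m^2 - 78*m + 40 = (m - 2)*(m^3 - 10*m^2 + 29*m - 20) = (m - 2)*(m - 1)*(m^2 - 9*m + 20) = (m - 5)*(m - 2)*(m - 1)*(m - 4)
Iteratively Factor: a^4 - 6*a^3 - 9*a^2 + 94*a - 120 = (a - 2)*(a^3 - 4*a^2 - 17*a + 60) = (a - 3)*(a - 2)*(a^2 - a - 20) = (a - 5)*(a - 3)*(a - 2)*(a + 4)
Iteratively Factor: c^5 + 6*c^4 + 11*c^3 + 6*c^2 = (c + 1)*(c^4 + 5*c^3 + 6*c^2) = c*(c + 1)*(c^3 + 5*c^2 + 6*c) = c*(c + 1)*(c + 2)*(c^2 + 3*c) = c*(c + 1)*(c + 2)*(c + 3)*(c)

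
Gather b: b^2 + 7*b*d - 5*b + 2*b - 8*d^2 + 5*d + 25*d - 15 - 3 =b^2 + b*(7*d - 3) - 8*d^2 + 30*d - 18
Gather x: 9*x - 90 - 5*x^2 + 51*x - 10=-5*x^2 + 60*x - 100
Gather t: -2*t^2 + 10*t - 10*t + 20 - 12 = 8 - 2*t^2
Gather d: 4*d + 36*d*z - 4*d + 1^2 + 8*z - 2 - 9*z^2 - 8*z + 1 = 36*d*z - 9*z^2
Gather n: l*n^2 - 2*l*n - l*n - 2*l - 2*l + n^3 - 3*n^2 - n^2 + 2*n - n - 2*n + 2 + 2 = -4*l + n^3 + n^2*(l - 4) + n*(-3*l - 1) + 4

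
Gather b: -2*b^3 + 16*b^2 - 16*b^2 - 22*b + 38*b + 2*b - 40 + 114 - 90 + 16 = -2*b^3 + 18*b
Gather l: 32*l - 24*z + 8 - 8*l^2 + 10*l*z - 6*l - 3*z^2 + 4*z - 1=-8*l^2 + l*(10*z + 26) - 3*z^2 - 20*z + 7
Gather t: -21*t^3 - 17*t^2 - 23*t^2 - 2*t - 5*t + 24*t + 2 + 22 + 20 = -21*t^3 - 40*t^2 + 17*t + 44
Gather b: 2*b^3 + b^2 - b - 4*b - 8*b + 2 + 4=2*b^3 + b^2 - 13*b + 6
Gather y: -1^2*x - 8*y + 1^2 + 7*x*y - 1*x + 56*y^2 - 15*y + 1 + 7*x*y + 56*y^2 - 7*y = -2*x + 112*y^2 + y*(14*x - 30) + 2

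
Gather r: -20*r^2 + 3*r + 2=-20*r^2 + 3*r + 2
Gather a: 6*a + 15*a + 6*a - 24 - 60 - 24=27*a - 108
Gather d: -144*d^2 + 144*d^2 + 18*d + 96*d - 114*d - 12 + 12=0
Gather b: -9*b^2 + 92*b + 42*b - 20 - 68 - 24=-9*b^2 + 134*b - 112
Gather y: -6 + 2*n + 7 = 2*n + 1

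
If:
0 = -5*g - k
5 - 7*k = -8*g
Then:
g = -5/43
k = 25/43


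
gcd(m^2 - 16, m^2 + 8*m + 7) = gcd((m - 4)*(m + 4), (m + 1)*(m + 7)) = 1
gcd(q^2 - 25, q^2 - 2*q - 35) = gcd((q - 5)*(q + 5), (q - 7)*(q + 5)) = q + 5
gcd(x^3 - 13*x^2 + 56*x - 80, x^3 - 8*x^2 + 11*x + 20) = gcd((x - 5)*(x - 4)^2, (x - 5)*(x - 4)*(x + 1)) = x^2 - 9*x + 20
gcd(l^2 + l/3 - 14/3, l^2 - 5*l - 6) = 1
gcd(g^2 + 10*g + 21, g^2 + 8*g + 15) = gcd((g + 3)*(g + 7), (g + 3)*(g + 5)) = g + 3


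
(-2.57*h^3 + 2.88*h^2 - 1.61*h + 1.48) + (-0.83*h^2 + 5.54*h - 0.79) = -2.57*h^3 + 2.05*h^2 + 3.93*h + 0.69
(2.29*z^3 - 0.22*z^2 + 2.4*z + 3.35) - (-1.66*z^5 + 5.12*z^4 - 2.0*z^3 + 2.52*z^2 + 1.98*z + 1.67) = 1.66*z^5 - 5.12*z^4 + 4.29*z^3 - 2.74*z^2 + 0.42*z + 1.68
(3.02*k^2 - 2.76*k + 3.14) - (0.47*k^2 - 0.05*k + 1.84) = 2.55*k^2 - 2.71*k + 1.3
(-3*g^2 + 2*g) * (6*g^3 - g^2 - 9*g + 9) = -18*g^5 + 15*g^4 + 25*g^3 - 45*g^2 + 18*g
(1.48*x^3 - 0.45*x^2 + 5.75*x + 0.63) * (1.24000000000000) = 1.8352*x^3 - 0.558*x^2 + 7.13*x + 0.7812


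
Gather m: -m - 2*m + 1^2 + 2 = 3 - 3*m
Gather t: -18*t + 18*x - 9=-18*t + 18*x - 9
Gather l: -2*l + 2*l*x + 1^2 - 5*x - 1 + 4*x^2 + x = l*(2*x - 2) + 4*x^2 - 4*x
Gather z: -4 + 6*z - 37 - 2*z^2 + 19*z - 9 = -2*z^2 + 25*z - 50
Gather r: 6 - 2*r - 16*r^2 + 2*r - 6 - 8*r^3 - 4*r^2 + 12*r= -8*r^3 - 20*r^2 + 12*r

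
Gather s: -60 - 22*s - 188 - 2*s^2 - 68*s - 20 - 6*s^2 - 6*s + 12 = -8*s^2 - 96*s - 256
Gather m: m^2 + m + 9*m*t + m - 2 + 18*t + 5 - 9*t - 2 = m^2 + m*(9*t + 2) + 9*t + 1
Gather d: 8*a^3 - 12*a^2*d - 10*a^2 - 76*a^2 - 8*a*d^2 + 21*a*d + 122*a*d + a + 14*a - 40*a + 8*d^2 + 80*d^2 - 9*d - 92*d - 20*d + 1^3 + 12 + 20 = 8*a^3 - 86*a^2 - 25*a + d^2*(88 - 8*a) + d*(-12*a^2 + 143*a - 121) + 33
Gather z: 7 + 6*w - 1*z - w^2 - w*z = -w^2 + 6*w + z*(-w - 1) + 7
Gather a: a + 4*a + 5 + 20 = 5*a + 25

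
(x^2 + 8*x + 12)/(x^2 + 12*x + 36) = (x + 2)/(x + 6)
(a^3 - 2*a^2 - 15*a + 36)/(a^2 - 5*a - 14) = (-a^3 + 2*a^2 + 15*a - 36)/(-a^2 + 5*a + 14)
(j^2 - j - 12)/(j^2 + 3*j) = (j - 4)/j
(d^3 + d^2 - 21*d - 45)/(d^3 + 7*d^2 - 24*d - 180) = (d^2 + 6*d + 9)/(d^2 + 12*d + 36)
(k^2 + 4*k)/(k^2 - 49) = k*(k + 4)/(k^2 - 49)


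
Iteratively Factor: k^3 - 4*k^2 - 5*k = (k - 5)*(k^2 + k) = (k - 5)*(k + 1)*(k)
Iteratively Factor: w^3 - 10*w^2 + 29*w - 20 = (w - 5)*(w^2 - 5*w + 4) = (w - 5)*(w - 1)*(w - 4)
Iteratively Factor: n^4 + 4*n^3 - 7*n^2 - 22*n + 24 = (n + 3)*(n^3 + n^2 - 10*n + 8) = (n - 2)*(n + 3)*(n^2 + 3*n - 4) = (n - 2)*(n + 3)*(n + 4)*(n - 1)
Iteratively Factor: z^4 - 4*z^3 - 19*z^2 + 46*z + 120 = (z - 4)*(z^3 - 19*z - 30) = (z - 4)*(z + 2)*(z^2 - 2*z - 15) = (z - 4)*(z + 2)*(z + 3)*(z - 5)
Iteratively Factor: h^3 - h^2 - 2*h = (h + 1)*(h^2 - 2*h) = (h - 2)*(h + 1)*(h)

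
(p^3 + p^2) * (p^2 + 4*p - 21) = p^5 + 5*p^4 - 17*p^3 - 21*p^2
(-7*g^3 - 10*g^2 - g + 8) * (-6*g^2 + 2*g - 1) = 42*g^5 + 46*g^4 - 7*g^3 - 40*g^2 + 17*g - 8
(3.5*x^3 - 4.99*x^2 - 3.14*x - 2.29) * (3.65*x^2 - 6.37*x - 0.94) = 12.775*x^5 - 40.5085*x^4 + 17.0353*x^3 + 16.3339*x^2 + 17.5389*x + 2.1526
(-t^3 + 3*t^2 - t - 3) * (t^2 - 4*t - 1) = -t^5 + 7*t^4 - 12*t^3 - 2*t^2 + 13*t + 3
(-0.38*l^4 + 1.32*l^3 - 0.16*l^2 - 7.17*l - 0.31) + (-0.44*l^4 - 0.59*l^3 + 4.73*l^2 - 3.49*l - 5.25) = -0.82*l^4 + 0.73*l^3 + 4.57*l^2 - 10.66*l - 5.56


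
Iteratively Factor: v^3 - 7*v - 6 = (v + 2)*(v^2 - 2*v - 3) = (v - 3)*(v + 2)*(v + 1)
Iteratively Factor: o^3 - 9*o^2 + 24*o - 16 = (o - 4)*(o^2 - 5*o + 4) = (o - 4)*(o - 1)*(o - 4)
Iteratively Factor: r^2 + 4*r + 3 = (r + 3)*(r + 1)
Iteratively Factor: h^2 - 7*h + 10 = (h - 5)*(h - 2)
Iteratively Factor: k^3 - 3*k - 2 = (k + 1)*(k^2 - k - 2) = (k + 1)^2*(k - 2)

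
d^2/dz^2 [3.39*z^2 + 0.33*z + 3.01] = 6.78000000000000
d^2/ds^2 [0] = 0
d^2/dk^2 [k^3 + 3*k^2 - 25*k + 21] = 6*k + 6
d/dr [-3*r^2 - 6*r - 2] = -6*r - 6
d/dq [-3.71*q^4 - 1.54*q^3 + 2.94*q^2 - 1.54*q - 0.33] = -14.84*q^3 - 4.62*q^2 + 5.88*q - 1.54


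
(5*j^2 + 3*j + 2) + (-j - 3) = 5*j^2 + 2*j - 1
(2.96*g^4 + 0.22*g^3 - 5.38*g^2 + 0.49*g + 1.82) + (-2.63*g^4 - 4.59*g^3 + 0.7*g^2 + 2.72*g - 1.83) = 0.33*g^4 - 4.37*g^3 - 4.68*g^2 + 3.21*g - 0.01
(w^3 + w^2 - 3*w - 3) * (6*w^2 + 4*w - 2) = 6*w^5 + 10*w^4 - 16*w^3 - 32*w^2 - 6*w + 6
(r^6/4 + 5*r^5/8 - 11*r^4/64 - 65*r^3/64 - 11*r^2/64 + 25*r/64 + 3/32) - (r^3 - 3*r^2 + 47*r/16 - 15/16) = r^6/4 + 5*r^5/8 - 11*r^4/64 - 129*r^3/64 + 181*r^2/64 - 163*r/64 + 33/32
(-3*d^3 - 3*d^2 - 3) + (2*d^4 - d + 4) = 2*d^4 - 3*d^3 - 3*d^2 - d + 1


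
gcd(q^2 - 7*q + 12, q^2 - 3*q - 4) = q - 4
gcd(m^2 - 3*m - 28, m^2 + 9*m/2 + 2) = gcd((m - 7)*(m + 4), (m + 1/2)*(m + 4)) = m + 4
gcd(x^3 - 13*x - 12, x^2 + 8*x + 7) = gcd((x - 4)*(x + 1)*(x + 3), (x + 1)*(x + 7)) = x + 1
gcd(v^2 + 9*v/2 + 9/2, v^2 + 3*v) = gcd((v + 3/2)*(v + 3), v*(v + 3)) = v + 3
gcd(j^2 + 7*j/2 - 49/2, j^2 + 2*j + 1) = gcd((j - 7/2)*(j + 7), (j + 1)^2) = 1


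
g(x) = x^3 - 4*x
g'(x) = 3*x^2 - 4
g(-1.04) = 3.04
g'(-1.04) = -0.76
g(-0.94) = 2.93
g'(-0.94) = -1.35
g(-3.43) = -26.63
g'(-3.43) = 31.29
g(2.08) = 0.68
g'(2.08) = 8.98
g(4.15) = 54.87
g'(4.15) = 47.67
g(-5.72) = -164.27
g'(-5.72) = 94.16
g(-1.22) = 3.06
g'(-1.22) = 0.47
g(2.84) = 11.55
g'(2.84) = 20.20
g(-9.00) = -693.00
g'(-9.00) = 239.00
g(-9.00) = -693.00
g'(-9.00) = 239.00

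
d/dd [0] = 0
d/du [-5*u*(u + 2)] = -10*u - 10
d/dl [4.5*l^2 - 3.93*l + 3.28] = 9.0*l - 3.93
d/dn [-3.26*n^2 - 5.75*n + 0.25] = -6.52*n - 5.75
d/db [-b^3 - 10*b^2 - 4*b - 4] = -3*b^2 - 20*b - 4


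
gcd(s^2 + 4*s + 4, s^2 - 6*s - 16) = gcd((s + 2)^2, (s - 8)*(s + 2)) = s + 2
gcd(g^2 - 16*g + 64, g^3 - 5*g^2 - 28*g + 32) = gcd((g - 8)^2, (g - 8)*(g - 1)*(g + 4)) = g - 8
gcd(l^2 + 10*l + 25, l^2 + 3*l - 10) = l + 5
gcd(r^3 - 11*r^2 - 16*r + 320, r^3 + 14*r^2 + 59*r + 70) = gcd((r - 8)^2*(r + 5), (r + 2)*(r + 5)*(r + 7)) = r + 5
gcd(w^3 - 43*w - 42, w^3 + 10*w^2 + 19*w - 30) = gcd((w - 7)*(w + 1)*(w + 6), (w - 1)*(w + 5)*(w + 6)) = w + 6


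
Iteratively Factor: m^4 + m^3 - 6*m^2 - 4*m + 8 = (m - 2)*(m^3 + 3*m^2 - 4) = (m - 2)*(m + 2)*(m^2 + m - 2) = (m - 2)*(m + 2)^2*(m - 1)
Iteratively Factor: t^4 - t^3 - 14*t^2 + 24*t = (t + 4)*(t^3 - 5*t^2 + 6*t) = t*(t + 4)*(t^2 - 5*t + 6) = t*(t - 3)*(t + 4)*(t - 2)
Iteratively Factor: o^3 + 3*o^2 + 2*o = (o)*(o^2 + 3*o + 2) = o*(o + 2)*(o + 1)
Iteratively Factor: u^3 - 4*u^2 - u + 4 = (u + 1)*(u^2 - 5*u + 4) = (u - 4)*(u + 1)*(u - 1)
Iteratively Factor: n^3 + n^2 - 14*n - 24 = (n + 3)*(n^2 - 2*n - 8) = (n - 4)*(n + 3)*(n + 2)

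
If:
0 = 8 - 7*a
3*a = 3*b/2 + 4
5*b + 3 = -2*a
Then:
No Solution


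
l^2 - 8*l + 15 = (l - 5)*(l - 3)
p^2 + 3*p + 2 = (p + 1)*(p + 2)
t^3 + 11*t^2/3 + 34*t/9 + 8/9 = (t + 1/3)*(t + 4/3)*(t + 2)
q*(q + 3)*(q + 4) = q^3 + 7*q^2 + 12*q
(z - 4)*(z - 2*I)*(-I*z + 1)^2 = -z^4 + 4*z^3 - 3*z^2 + 12*z - 2*I*z + 8*I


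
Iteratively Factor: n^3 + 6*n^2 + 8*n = (n + 4)*(n^2 + 2*n) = n*(n + 4)*(n + 2)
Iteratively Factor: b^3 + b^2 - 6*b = (b)*(b^2 + b - 6) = b*(b + 3)*(b - 2)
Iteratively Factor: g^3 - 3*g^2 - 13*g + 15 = (g - 1)*(g^2 - 2*g - 15) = (g - 5)*(g - 1)*(g + 3)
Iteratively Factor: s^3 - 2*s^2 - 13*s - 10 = (s + 2)*(s^2 - 4*s - 5) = (s - 5)*(s + 2)*(s + 1)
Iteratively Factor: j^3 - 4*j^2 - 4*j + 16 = (j + 2)*(j^2 - 6*j + 8) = (j - 2)*(j + 2)*(j - 4)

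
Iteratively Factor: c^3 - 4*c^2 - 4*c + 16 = (c - 4)*(c^2 - 4) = (c - 4)*(c - 2)*(c + 2)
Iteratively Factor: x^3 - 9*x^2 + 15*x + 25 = (x - 5)*(x^2 - 4*x - 5) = (x - 5)^2*(x + 1)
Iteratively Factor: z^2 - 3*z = (z - 3)*(z)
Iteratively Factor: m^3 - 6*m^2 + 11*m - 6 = (m - 1)*(m^2 - 5*m + 6) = (m - 2)*(m - 1)*(m - 3)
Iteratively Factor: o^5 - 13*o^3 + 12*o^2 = (o + 4)*(o^4 - 4*o^3 + 3*o^2) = o*(o + 4)*(o^3 - 4*o^2 + 3*o) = o*(o - 1)*(o + 4)*(o^2 - 3*o) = o*(o - 3)*(o - 1)*(o + 4)*(o)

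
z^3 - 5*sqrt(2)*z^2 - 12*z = z*(z - 6*sqrt(2))*(z + sqrt(2))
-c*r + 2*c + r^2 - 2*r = (-c + r)*(r - 2)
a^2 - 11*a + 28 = (a - 7)*(a - 4)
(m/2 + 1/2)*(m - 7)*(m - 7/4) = m^3/2 - 31*m^2/8 + 7*m/4 + 49/8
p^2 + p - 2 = (p - 1)*(p + 2)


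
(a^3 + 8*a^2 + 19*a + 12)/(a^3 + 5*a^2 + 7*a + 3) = (a + 4)/(a + 1)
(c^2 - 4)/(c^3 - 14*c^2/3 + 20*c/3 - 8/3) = 3*(c + 2)/(3*c^2 - 8*c + 4)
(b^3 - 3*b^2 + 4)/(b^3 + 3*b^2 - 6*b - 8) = (b - 2)/(b + 4)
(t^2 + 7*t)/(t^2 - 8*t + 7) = t*(t + 7)/(t^2 - 8*t + 7)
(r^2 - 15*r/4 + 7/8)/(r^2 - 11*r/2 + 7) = (r - 1/4)/(r - 2)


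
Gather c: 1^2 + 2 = 3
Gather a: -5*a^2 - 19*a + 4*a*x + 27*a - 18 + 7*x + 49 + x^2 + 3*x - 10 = -5*a^2 + a*(4*x + 8) + x^2 + 10*x + 21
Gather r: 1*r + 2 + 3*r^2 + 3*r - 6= 3*r^2 + 4*r - 4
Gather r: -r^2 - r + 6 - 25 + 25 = -r^2 - r + 6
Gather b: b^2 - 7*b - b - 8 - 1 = b^2 - 8*b - 9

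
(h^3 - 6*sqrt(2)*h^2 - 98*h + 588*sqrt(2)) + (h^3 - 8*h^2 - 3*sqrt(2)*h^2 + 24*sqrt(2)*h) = 2*h^3 - 9*sqrt(2)*h^2 - 8*h^2 - 98*h + 24*sqrt(2)*h + 588*sqrt(2)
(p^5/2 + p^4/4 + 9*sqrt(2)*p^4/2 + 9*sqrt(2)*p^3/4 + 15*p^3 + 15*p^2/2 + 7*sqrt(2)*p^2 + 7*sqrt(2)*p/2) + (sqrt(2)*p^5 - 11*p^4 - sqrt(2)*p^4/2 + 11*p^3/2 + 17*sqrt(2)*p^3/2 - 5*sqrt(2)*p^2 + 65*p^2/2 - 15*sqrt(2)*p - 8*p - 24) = p^5/2 + sqrt(2)*p^5 - 43*p^4/4 + 4*sqrt(2)*p^4 + 43*sqrt(2)*p^3/4 + 41*p^3/2 + 2*sqrt(2)*p^2 + 40*p^2 - 23*sqrt(2)*p/2 - 8*p - 24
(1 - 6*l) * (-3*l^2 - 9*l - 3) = 18*l^3 + 51*l^2 + 9*l - 3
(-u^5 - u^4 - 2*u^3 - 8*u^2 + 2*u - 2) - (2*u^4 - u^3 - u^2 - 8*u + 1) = -u^5 - 3*u^4 - u^3 - 7*u^2 + 10*u - 3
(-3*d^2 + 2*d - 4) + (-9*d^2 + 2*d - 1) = -12*d^2 + 4*d - 5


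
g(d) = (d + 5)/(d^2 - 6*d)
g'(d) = (6 - 2*d)*(d + 5)/(d^2 - 6*d)^2 + 1/(d^2 - 6*d)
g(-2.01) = 0.19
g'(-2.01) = 0.18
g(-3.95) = 0.03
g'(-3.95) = 0.03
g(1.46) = -0.97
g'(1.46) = 0.30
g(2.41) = -0.86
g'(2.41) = 0.00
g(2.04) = -0.87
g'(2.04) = 0.08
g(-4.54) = 0.01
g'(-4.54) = 0.02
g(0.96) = -1.23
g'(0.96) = 0.83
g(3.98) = -1.12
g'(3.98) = -0.40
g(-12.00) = -0.03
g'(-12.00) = 0.00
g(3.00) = -0.89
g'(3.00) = -0.11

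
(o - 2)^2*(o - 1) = o^3 - 5*o^2 + 8*o - 4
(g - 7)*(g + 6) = g^2 - g - 42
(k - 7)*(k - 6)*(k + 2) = k^3 - 11*k^2 + 16*k + 84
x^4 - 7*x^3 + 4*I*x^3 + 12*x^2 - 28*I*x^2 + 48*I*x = x*(x - 4)*(x - 3)*(x + 4*I)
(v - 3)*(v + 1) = v^2 - 2*v - 3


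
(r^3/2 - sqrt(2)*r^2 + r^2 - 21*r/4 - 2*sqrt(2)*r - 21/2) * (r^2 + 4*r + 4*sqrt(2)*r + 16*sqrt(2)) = r^5/2 + sqrt(2)*r^4 + 3*r^4 - 37*r^3/4 + 6*sqrt(2)*r^3 - 159*r^2/2 - 13*sqrt(2)*r^2 - 126*sqrt(2)*r - 106*r - 168*sqrt(2)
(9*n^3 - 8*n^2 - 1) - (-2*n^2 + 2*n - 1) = 9*n^3 - 6*n^2 - 2*n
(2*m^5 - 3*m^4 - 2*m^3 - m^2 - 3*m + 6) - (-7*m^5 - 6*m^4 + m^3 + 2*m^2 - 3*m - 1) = 9*m^5 + 3*m^4 - 3*m^3 - 3*m^2 + 7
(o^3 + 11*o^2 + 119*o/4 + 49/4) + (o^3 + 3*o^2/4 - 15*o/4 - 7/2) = 2*o^3 + 47*o^2/4 + 26*o + 35/4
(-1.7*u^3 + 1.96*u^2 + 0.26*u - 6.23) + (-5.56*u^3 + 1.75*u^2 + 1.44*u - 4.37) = -7.26*u^3 + 3.71*u^2 + 1.7*u - 10.6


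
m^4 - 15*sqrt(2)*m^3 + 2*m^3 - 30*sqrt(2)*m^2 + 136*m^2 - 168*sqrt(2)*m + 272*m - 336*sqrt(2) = (m + 2)*(m - 7*sqrt(2))*(m - 6*sqrt(2))*(m - 2*sqrt(2))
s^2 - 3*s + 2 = (s - 2)*(s - 1)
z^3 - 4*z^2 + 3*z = z*(z - 3)*(z - 1)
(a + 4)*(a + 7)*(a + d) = a^3 + a^2*d + 11*a^2 + 11*a*d + 28*a + 28*d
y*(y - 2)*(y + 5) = y^3 + 3*y^2 - 10*y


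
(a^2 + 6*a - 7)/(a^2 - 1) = (a + 7)/(a + 1)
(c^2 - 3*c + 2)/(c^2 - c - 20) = (-c^2 + 3*c - 2)/(-c^2 + c + 20)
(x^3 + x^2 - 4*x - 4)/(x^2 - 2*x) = x + 3 + 2/x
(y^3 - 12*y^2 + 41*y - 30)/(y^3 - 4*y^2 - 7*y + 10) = (y - 6)/(y + 2)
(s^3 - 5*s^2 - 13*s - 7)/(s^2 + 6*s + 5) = (s^2 - 6*s - 7)/(s + 5)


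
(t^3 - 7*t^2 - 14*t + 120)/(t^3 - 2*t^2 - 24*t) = (t - 5)/t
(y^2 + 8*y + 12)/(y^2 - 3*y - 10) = (y + 6)/(y - 5)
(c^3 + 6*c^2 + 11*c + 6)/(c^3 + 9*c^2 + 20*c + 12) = (c + 3)/(c + 6)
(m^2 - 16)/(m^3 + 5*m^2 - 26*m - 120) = (m - 4)/(m^2 + m - 30)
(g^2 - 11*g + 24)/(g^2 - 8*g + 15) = (g - 8)/(g - 5)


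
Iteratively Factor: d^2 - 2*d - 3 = (d - 3)*(d + 1)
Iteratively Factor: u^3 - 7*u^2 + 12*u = (u - 3)*(u^2 - 4*u) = (u - 4)*(u - 3)*(u)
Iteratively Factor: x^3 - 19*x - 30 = (x + 3)*(x^2 - 3*x - 10) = (x - 5)*(x + 3)*(x + 2)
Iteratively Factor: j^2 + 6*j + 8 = (j + 4)*(j + 2)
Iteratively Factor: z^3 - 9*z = (z)*(z^2 - 9) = z*(z - 3)*(z + 3)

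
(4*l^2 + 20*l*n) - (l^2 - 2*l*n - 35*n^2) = 3*l^2 + 22*l*n + 35*n^2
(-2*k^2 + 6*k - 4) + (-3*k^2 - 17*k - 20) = -5*k^2 - 11*k - 24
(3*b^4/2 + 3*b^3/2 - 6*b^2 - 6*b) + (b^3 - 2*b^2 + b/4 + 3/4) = 3*b^4/2 + 5*b^3/2 - 8*b^2 - 23*b/4 + 3/4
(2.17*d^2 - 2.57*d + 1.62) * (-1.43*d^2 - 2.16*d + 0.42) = -3.1031*d^4 - 1.0121*d^3 + 4.146*d^2 - 4.5786*d + 0.6804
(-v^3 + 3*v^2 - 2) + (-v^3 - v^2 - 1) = -2*v^3 + 2*v^2 - 3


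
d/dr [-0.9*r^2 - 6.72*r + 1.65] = -1.8*r - 6.72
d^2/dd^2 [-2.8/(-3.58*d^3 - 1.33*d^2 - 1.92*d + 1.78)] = (-(60.144*d + 7.448)*(3.58*d^3 + 1.33*d^2 + 1.92*d - 1.78) + 2.8*(10.74*d^2 + 2.66*d + 1.92)*(21.48*d^2 + 5.32*d + 3.84))/(3.58*d^3 + 1.33*d^2 + 1.92*d - 1.78)^3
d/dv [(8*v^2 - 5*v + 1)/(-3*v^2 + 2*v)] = (v^2 + 6*v - 2)/(v^2*(9*v^2 - 12*v + 4))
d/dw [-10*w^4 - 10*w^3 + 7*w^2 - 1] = 2*w*(-20*w^2 - 15*w + 7)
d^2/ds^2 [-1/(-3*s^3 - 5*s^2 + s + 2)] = 2*(-(9*s + 5)*(3*s^3 + 5*s^2 - s - 2) + (9*s^2 + 10*s - 1)^2)/(3*s^3 + 5*s^2 - s - 2)^3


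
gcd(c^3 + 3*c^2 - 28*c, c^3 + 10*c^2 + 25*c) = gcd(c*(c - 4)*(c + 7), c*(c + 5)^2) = c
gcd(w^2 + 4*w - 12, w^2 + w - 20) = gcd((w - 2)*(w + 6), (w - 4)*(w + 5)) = 1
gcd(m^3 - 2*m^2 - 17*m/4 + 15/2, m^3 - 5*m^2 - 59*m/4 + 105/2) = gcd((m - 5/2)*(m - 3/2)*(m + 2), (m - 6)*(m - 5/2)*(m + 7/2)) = m - 5/2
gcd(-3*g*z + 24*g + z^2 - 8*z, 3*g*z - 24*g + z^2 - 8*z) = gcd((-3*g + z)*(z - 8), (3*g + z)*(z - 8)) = z - 8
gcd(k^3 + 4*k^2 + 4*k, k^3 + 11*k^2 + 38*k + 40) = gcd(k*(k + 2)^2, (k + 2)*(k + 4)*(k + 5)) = k + 2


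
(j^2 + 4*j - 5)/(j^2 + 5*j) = (j - 1)/j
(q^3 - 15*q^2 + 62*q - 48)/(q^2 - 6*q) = q - 9 + 8/q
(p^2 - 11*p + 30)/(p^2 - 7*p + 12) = (p^2 - 11*p + 30)/(p^2 - 7*p + 12)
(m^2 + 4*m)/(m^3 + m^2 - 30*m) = (m + 4)/(m^2 + m - 30)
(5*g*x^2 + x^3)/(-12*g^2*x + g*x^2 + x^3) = x*(5*g + x)/(-12*g^2 + g*x + x^2)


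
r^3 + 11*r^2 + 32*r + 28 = (r + 2)^2*(r + 7)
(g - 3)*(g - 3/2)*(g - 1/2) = g^3 - 5*g^2 + 27*g/4 - 9/4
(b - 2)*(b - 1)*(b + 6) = b^3 + 3*b^2 - 16*b + 12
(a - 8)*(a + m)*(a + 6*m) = a^3 + 7*a^2*m - 8*a^2 + 6*a*m^2 - 56*a*m - 48*m^2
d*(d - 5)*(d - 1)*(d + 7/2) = d^4 - 5*d^3/2 - 16*d^2 + 35*d/2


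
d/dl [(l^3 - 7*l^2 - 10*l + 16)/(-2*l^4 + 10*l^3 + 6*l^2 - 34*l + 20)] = (l^2 - 16*l + 43)/(2*(l^4 - 12*l^3 + 46*l^2 - 60*l + 25))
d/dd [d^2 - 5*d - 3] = 2*d - 5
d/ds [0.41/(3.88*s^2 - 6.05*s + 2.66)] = (2.4805 - 3.1816*s)/(3.88*s^2 - 6.05*s + 2.66)^2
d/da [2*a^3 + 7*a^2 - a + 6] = 6*a^2 + 14*a - 1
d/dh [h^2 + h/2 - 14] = 2*h + 1/2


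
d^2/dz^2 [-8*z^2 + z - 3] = -16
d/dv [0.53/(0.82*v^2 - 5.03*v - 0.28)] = (2.6659 - 0.8692*v)/(-0.82*v^2 + 5.03*v + 0.28)^2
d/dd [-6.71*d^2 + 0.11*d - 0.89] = 0.11 - 13.42*d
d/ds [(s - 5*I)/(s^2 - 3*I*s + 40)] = (-s^2 + 10*I*s + 55)/(s^4 - 6*I*s^3 + 71*s^2 - 240*I*s + 1600)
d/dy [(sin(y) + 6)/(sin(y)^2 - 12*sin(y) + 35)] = (-12*sin(y) + cos(y)^2 + 106)*cos(y)/(sin(y)^2 - 12*sin(y) + 35)^2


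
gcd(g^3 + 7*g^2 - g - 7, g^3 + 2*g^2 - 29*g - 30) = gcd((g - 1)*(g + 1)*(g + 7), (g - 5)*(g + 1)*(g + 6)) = g + 1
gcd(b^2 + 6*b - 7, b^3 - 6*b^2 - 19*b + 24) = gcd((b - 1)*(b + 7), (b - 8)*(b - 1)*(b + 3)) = b - 1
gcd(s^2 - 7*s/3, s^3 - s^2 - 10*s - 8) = 1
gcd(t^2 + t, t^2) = t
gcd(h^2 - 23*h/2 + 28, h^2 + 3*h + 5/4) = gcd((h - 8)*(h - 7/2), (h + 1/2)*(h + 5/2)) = 1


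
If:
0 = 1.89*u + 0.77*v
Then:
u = -0.407407407407407*v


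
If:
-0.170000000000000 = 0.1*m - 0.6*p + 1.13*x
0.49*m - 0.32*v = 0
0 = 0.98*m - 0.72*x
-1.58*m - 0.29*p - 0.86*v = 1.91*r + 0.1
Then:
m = 0.73469387755102*x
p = 2.00578231292517*x + 0.283333333333333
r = -1.41884460590519*x - 0.0953752181500873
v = 1.125*x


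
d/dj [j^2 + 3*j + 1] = 2*j + 3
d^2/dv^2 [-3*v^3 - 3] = -18*v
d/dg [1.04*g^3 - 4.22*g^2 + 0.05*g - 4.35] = 3.12*g^2 - 8.44*g + 0.05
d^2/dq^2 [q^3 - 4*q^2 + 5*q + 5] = 6*q - 8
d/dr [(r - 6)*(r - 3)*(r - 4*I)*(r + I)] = 4*r^3 + r^2*(-27 - 9*I) + r*(44 + 54*I) - 36 - 54*I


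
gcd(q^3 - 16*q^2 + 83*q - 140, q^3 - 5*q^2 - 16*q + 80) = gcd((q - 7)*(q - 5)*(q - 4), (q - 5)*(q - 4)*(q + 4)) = q^2 - 9*q + 20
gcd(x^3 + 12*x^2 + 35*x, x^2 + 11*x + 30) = x + 5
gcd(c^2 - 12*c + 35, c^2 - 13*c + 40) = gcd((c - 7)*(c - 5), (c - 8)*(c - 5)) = c - 5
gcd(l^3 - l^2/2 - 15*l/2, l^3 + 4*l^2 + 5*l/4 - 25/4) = l + 5/2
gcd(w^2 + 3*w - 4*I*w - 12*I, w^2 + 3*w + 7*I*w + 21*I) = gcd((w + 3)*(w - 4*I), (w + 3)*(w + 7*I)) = w + 3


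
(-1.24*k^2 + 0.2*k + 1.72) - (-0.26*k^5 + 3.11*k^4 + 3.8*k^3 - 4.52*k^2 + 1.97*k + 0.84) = 0.26*k^5 - 3.11*k^4 - 3.8*k^3 + 3.28*k^2 - 1.77*k + 0.88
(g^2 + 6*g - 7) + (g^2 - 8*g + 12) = 2*g^2 - 2*g + 5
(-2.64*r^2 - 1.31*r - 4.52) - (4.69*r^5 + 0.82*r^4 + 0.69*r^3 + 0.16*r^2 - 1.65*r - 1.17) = -4.69*r^5 - 0.82*r^4 - 0.69*r^3 - 2.8*r^2 + 0.34*r - 3.35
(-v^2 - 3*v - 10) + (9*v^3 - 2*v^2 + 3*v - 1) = 9*v^3 - 3*v^2 - 11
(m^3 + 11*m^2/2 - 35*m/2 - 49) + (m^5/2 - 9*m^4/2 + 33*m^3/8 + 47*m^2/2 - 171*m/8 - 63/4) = m^5/2 - 9*m^4/2 + 41*m^3/8 + 29*m^2 - 311*m/8 - 259/4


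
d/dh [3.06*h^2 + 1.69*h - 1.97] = 6.12*h + 1.69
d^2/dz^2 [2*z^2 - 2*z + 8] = 4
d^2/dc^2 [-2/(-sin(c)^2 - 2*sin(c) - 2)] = 4*(-2*sin(c)^4 - 3*sin(c)^3 + 5*sin(c)^2 + 8*sin(c) + 2)/(sin(c)^2 + 2*sin(c) + 2)^3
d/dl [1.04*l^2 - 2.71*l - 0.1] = 2.08*l - 2.71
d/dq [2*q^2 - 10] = 4*q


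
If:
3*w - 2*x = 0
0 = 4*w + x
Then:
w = 0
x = 0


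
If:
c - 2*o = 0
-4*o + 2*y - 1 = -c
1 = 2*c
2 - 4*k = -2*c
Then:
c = 1/2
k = 3/4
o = 1/4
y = 3/4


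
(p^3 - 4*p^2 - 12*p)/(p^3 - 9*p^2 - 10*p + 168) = p*(p + 2)/(p^2 - 3*p - 28)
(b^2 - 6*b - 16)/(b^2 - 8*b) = (b + 2)/b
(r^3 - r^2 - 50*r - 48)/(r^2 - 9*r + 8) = (r^2 + 7*r + 6)/(r - 1)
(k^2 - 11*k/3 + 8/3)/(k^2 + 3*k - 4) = (k - 8/3)/(k + 4)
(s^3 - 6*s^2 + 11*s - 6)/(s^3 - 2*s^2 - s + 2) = (s - 3)/(s + 1)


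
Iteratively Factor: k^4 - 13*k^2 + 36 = (k - 3)*(k^3 + 3*k^2 - 4*k - 12) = (k - 3)*(k - 2)*(k^2 + 5*k + 6) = (k - 3)*(k - 2)*(k + 3)*(k + 2)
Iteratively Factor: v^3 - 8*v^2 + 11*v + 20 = (v + 1)*(v^2 - 9*v + 20) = (v - 4)*(v + 1)*(v - 5)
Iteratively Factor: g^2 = (g)*(g)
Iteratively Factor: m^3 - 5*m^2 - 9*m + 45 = (m - 5)*(m^2 - 9) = (m - 5)*(m - 3)*(m + 3)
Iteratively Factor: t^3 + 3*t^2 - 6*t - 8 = (t - 2)*(t^2 + 5*t + 4) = (t - 2)*(t + 1)*(t + 4)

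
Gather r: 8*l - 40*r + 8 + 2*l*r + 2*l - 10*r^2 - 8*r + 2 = 10*l - 10*r^2 + r*(2*l - 48) + 10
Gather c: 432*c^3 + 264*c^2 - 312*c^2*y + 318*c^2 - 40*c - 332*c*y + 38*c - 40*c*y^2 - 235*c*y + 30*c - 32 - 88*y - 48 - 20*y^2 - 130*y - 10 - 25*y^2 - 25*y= 432*c^3 + c^2*(582 - 312*y) + c*(-40*y^2 - 567*y + 28) - 45*y^2 - 243*y - 90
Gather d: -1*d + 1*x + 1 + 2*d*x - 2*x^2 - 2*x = d*(2*x - 1) - 2*x^2 - x + 1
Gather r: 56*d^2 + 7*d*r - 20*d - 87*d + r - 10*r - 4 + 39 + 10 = 56*d^2 - 107*d + r*(7*d - 9) + 45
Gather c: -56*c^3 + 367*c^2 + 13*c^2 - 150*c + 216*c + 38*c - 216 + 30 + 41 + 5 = -56*c^3 + 380*c^2 + 104*c - 140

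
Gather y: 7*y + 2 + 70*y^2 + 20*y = 70*y^2 + 27*y + 2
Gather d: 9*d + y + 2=9*d + y + 2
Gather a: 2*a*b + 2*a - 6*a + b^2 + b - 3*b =a*(2*b - 4) + b^2 - 2*b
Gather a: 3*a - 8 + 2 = 3*a - 6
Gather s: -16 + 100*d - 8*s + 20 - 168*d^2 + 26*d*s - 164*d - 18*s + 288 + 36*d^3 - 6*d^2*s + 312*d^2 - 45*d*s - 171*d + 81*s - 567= 36*d^3 + 144*d^2 - 235*d + s*(-6*d^2 - 19*d + 55) - 275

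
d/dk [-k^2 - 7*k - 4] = -2*k - 7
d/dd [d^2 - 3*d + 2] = 2*d - 3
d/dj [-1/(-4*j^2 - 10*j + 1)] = 2*(-4*j - 5)/(4*j^2 + 10*j - 1)^2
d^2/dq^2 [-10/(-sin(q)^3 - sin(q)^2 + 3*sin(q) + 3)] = 10*(9*sin(q)^6 - 11*sin(q)^5 - 40*sin(q)^4 - 2*sin(q)^3 + 21*sin(q)^2 + 9*sin(q) + 18*cos(q)^6 + 6)/((sin(q) + 1)^3*(sin(q)^2 - 3)^3)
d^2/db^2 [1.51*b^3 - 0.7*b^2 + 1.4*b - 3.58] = 9.06*b - 1.4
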